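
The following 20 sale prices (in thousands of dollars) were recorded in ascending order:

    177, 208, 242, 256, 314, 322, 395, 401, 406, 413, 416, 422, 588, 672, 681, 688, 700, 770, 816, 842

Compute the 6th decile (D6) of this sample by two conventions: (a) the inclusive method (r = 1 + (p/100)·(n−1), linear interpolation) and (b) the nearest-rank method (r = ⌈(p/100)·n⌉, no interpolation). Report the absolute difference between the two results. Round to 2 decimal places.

n = 20.
(a) r = 12.4; between ranks 12 (422) and 13 (588): 488.4.
(b) the nearest-rank method: rank 12 → 422.
|488.4 − 422| = 66.4.

66.40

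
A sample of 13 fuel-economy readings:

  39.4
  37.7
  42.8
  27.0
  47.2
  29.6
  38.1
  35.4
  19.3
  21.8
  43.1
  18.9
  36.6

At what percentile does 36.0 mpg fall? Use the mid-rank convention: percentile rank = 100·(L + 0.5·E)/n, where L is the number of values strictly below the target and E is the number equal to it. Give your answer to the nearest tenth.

Sorted: 18.9, 19.3, 21.8, 27.0, 29.6, 35.4, 36.6, 37.7, 38.1, 39.4, 42.8, 43.1, 47.2.
Count below 36.0: L = 6; count equal: E = 0; n = 13.
Percentile rank = 100·(6 + 0.5·0)/13 = 100·6/13 = 46.15.

46.2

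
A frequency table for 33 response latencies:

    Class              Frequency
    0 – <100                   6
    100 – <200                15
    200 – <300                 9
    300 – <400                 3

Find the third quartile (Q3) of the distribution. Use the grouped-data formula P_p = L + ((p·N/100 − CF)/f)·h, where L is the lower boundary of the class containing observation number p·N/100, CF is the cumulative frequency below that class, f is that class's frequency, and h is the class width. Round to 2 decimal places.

N = 33; target position k = 75/100 · 33 = 24.75.
Cumulative frequencies: 6, 21, 30, 33.
Observation 24.75 falls in the class 200 – <300.
L = 200, CF = 21, f = 9, h = 100.
P75 = 200 + ((24.75 − 21)/9)·100 = 200 + 41.6667 = 241.667.

241.67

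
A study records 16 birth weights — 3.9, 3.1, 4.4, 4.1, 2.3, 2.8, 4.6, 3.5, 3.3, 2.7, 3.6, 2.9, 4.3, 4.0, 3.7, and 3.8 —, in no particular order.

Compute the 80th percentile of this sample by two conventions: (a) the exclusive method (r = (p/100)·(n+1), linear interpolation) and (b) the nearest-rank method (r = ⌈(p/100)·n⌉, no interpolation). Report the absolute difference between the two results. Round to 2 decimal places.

0.12

Sorted: 2.3, 2.7, 2.8, 2.9, 3.1, 3.3, 3.5, 3.6, 3.7, 3.8, 3.9, 4.0, 4.1, 4.3, 4.4, 4.6.
n = 16.
(a) r = 13.6; between ranks 13 (4.1) and 14 (4.3): 4.22.
(b) the nearest-rank method: rank 13 → 4.1.
|4.22 − 4.1| = 0.12.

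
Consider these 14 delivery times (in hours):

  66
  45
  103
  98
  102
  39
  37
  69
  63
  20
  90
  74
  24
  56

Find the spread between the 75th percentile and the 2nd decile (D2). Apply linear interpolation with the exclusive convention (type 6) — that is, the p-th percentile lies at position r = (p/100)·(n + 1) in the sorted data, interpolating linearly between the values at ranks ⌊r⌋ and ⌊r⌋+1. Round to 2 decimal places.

55.00

Sorted: 20, 24, 37, 39, 45, 56, 63, 66, 69, 74, 90, 98, 102, 103.
n = 14.
P20: r = 3 (integer) → 37.
P75: r = 11.25; ranks 11–12 are 90, 98; interpolating gives 92.
Difference: 92 − 37 = 55.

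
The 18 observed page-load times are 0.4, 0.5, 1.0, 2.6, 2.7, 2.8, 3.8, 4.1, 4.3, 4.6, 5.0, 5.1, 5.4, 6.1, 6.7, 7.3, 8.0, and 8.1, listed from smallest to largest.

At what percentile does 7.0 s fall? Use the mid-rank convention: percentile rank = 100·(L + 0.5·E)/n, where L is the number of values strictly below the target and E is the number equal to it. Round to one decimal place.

83.3

Count below 7.0: L = 15; count equal: E = 0; n = 18.
Percentile rank = 100·(15 + 0.5·0)/18 = 100·15/18 = 83.33.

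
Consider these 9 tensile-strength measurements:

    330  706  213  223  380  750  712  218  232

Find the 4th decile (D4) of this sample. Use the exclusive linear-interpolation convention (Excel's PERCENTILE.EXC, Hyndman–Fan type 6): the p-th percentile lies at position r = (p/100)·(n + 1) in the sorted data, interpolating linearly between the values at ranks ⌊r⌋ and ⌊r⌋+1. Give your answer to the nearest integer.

232

Sorted: 213, 218, 223, 232, 330, 380, 706, 712, 750.
n = 9.
r = (40/100)·(9 + 1) = 4.
r is an integer, so P40 is the value at rank 4: 232.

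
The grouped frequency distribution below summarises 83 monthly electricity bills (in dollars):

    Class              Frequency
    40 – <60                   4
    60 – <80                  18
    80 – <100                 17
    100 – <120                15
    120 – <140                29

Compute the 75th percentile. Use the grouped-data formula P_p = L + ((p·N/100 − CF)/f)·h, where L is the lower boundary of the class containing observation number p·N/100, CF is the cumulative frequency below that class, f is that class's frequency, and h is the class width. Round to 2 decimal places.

125.69

N = 83; target position k = 75/100 · 83 = 62.25.
Cumulative frequencies: 4, 22, 39, 54, 83.
Observation 62.25 falls in the class 120 – <140.
L = 120, CF = 54, f = 29, h = 20.
P75 = 120 + ((62.25 − 54)/29)·20 = 120 + 5.68966 = 125.69.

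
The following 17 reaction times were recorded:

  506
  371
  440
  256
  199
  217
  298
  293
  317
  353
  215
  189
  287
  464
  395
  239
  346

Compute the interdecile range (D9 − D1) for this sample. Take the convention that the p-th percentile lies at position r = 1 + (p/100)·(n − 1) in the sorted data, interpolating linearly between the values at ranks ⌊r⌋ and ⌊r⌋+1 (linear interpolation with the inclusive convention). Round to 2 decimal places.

241.00

Sorted: 189, 199, 215, 217, 239, 256, 287, 293, 298, 317, 346, 353, 371, 395, 440, 464, 506.
n = 17.
P10: r = 2.6; ranks 2–3 are 199, 215; interpolating gives 208.6.
P90: r = 15.4; ranks 15–16 are 440, 464; interpolating gives 449.6.
Difference: 449.6 − 208.6 = 241.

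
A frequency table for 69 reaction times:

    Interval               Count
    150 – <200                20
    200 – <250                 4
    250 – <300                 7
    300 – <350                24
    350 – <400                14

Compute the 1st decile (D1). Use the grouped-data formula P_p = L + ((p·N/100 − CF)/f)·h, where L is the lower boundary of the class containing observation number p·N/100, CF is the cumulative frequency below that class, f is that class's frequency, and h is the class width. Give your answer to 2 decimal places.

N = 69; target position k = 10/100 · 69 = 6.9.
Cumulative frequencies: 20, 24, 31, 55, 69.
Observation 6.9 falls in the class 150 – <200.
L = 150, CF = 0, f = 20, h = 50.
P10 = 150 + ((6.9 − 0)/20)·50 = 150 + 17.25 = 167.25.

167.25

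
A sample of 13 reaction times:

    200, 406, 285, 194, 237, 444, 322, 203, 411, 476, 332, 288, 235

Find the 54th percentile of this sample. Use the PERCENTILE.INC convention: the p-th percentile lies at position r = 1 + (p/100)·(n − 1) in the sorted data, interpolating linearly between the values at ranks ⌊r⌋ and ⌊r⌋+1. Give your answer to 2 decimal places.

304.32

Sorted: 194, 200, 203, 235, 237, 285, 288, 322, 332, 406, 411, 444, 476.
n = 13.
r = 1 + (54/100)·(13 − 1) = 1 + 6.48 = 7.48.
Rank 7 is 288 and rank 8 is 322.
Interpolate: 288 + 0.48·(322 − 288) = 288 + 0.48·34 = 304.32.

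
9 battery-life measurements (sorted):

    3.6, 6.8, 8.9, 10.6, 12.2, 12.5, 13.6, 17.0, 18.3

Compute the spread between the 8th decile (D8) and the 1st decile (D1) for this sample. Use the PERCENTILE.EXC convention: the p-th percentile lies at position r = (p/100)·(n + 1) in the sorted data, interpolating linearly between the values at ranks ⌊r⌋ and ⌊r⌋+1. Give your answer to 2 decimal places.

13.40

n = 9.
P10: r = 1 (integer) → 3.6.
P80: r = 8 (integer) → 17.
Difference: 17 − 3.6 = 13.4.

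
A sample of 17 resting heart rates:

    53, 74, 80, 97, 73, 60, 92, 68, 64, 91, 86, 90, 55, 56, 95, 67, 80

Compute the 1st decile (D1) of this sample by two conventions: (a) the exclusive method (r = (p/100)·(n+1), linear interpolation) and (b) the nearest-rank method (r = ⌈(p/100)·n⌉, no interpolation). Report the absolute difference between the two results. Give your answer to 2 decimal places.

Sorted: 53, 55, 56, 60, 64, 67, 68, 73, 74, 80, 80, 86, 90, 91, 92, 95, 97.
n = 17.
(a) r = 1.8; between ranks 1 (53) and 2 (55): 54.6.
(b) the nearest-rank method: rank 2 → 55.
|54.6 − 55| = 0.4.

0.40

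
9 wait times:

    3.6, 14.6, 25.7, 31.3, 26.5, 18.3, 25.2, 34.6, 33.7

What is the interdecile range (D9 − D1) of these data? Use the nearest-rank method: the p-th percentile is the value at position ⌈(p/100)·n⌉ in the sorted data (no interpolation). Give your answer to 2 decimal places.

31.00

Sorted: 3.6, 14.6, 18.3, 25.2, 25.7, 26.5, 31.3, 33.7, 34.6.
n = 9.
P10: rank ⌈10/100·9⌉ = 1 → 3.6.
P90: rank ⌈90/100·9⌉ = 9 → 34.6.
Difference: 34.6 − 3.6 = 31.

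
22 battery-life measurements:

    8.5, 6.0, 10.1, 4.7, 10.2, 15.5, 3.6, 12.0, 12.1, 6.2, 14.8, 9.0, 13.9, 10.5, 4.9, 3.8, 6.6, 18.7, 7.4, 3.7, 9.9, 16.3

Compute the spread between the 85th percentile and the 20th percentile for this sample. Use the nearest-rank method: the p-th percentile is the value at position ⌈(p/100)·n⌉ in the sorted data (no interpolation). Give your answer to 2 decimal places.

9.90

Sorted: 3.6, 3.7, 3.8, 4.7, 4.9, 6.0, 6.2, 6.6, 7.4, 8.5, 9.0, 9.9, 10.1, 10.2, 10.5, 12.0, 12.1, 13.9, 14.8, 15.5, 16.3, 18.7.
n = 22.
P20: rank ⌈20/100·22⌉ = 5 → 4.9.
P85: rank ⌈85/100·22⌉ = 19 → 14.8.
Difference: 14.8 − 4.9 = 9.9.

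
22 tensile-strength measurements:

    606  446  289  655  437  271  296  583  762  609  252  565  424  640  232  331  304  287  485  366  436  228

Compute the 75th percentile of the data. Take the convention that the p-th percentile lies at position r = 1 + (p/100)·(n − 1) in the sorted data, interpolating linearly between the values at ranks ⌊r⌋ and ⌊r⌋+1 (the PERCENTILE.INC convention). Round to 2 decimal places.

Sorted: 228, 232, 252, 271, 287, 289, 296, 304, 331, 366, 424, 436, 437, 446, 485, 565, 583, 606, 609, 640, 655, 762.
n = 22.
r = 1 + (75/100)·(22 − 1) = 1 + 15.75 = 16.75.
Rank 16 is 565 and rank 17 is 583.
Interpolate: 565 + 0.75·(583 − 565) = 565 + 0.75·18 = 578.5.

578.50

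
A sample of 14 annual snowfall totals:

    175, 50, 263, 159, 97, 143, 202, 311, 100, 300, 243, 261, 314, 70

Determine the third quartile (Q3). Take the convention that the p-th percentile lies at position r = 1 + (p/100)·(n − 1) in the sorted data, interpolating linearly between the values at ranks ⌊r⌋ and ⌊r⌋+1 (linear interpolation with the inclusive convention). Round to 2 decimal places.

Sorted: 50, 70, 97, 100, 143, 159, 175, 202, 243, 261, 263, 300, 311, 314.
n = 14.
r = 1 + (75/100)·(14 − 1) = 1 + 9.75 = 10.75.
Rank 10 is 261 and rank 11 is 263.
Interpolate: 261 + 0.75·(263 − 261) = 261 + 0.75·2 = 262.5.

262.50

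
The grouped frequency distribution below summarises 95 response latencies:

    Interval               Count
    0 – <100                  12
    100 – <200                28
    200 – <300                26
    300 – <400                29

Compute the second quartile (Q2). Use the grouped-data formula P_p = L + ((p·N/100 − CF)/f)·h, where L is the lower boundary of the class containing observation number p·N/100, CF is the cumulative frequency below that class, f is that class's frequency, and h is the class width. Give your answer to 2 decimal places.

228.85

N = 95; target position k = 50/100 · 95 = 47.5.
Cumulative frequencies: 12, 40, 66, 95.
Observation 47.5 falls in the class 200 – <300.
L = 200, CF = 40, f = 26, h = 100.
P50 = 200 + ((47.5 − 40)/26)·100 = 200 + 28.8462 = 228.846.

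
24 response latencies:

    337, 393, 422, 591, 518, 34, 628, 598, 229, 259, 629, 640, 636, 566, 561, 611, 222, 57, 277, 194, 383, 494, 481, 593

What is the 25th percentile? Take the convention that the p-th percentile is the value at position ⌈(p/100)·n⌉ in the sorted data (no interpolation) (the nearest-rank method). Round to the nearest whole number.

Sorted: 34, 57, 194, 222, 229, 259, 277, 337, 383, 393, 422, 481, 494, 518, 561, 566, 591, 593, 598, 611, 628, 629, 636, 640.
n = 24.
Position = ⌈25/100 · 24⌉ = ⌈6⌉ = 6.
The value at rank 6 is 259.

259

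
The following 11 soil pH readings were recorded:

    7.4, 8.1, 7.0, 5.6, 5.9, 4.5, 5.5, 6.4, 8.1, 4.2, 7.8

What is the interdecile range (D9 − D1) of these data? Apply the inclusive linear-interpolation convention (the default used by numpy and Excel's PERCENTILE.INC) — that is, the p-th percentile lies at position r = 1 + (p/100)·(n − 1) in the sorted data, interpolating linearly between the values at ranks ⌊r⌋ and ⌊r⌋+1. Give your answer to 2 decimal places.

3.60

Sorted: 4.2, 4.5, 5.5, 5.6, 5.9, 6.4, 7.0, 7.4, 7.8, 8.1, 8.1.
n = 11.
P10: r = 2 (integer) → 4.5.
P90: r = 10 (integer) → 8.1.
Difference: 8.1 − 4.5 = 3.6.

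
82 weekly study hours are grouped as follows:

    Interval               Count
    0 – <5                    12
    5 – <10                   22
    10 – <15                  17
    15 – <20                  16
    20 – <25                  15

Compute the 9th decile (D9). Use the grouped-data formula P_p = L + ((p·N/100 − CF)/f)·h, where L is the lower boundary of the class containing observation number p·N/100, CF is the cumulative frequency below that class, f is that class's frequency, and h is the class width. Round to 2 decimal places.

N = 82; target position k = 90/100 · 82 = 73.8.
Cumulative frequencies: 12, 34, 51, 67, 82.
Observation 73.8 falls in the class 20 – <25.
L = 20, CF = 67, f = 15, h = 5.
P90 = 20 + ((73.8 − 67)/15)·5 = 20 + 2.26667 = 22.2667.

22.27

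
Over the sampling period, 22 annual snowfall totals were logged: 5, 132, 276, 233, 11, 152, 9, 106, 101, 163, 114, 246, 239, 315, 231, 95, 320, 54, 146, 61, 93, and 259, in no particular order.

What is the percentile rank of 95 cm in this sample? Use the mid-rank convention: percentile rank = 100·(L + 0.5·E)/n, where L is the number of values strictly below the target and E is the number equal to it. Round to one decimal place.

29.5

Sorted: 5, 9, 11, 54, 61, 93, 95, 101, 106, 114, 132, 146, 152, 163, 231, 233, 239, 246, 259, 276, 315, 320.
Count below 95: L = 6; count equal: E = 1; n = 22.
Percentile rank = 100·(6 + 0.5·1)/22 = 100·6.5/22 = 29.55.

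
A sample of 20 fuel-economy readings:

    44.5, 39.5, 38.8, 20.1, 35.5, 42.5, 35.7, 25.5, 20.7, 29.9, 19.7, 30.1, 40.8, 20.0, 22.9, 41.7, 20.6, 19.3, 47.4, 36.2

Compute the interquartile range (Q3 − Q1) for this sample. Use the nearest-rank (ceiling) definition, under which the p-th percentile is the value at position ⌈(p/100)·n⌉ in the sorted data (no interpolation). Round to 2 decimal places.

Sorted: 19.3, 19.7, 20.0, 20.1, 20.6, 20.7, 22.9, 25.5, 29.9, 30.1, 35.5, 35.7, 36.2, 38.8, 39.5, 40.8, 41.7, 42.5, 44.5, 47.4.
n = 20.
P25: rank ⌈25/100·20⌉ = 5 → 20.6.
P75: rank ⌈75/100·20⌉ = 15 → 39.5.
Difference: 39.5 − 20.6 = 18.9.

18.90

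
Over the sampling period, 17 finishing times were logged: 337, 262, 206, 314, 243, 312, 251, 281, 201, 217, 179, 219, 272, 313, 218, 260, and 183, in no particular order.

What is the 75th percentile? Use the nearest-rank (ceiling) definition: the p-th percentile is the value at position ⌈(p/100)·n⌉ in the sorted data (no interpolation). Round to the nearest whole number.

281

Sorted: 179, 183, 201, 206, 217, 218, 219, 243, 251, 260, 262, 272, 281, 312, 313, 314, 337.
n = 17.
Position = ⌈75/100 · 17⌉ = ⌈12.75⌉ = 13.
The value at rank 13 is 281.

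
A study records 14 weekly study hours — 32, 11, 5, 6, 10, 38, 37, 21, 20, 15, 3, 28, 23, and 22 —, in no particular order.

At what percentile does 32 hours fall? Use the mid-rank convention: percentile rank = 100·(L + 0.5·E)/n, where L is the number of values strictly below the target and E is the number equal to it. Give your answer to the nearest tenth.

Sorted: 3, 5, 6, 10, 11, 15, 20, 21, 22, 23, 28, 32, 37, 38.
Count below 32: L = 11; count equal: E = 1; n = 14.
Percentile rank = 100·(11 + 0.5·1)/14 = 100·11.5/14 = 82.14.

82.1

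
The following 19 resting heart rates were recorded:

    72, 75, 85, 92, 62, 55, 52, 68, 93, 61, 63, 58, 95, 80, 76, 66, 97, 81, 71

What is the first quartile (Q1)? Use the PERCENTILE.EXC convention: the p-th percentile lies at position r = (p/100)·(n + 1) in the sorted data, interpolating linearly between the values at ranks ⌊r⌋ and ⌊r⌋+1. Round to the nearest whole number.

Sorted: 52, 55, 58, 61, 62, 63, 66, 68, 71, 72, 75, 76, 80, 81, 85, 92, 93, 95, 97.
n = 19.
r = (25/100)·(19 + 1) = 5.
r is an integer, so P25 is the value at rank 5: 62.

62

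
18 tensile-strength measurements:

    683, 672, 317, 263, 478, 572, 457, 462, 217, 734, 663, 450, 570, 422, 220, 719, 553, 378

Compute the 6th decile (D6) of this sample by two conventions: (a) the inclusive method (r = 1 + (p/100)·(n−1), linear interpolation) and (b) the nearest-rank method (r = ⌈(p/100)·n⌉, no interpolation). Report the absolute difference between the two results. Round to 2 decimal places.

Sorted: 217, 220, 263, 317, 378, 422, 450, 457, 462, 478, 553, 570, 572, 663, 672, 683, 719, 734.
n = 18.
(a) r = 11.2; between ranks 11 (553) and 12 (570): 556.4.
(b) the nearest-rank method: rank 11 → 553.
|556.4 − 553| = 3.4.

3.40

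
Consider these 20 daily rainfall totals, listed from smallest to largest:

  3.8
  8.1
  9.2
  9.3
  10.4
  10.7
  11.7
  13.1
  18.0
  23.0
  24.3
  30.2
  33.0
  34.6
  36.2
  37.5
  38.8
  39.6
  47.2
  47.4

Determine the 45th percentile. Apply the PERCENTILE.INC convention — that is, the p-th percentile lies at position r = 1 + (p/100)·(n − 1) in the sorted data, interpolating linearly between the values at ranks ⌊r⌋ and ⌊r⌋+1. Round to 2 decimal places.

n = 20.
r = 1 + (45/100)·(20 − 1) = 1 + 8.55 = 9.55.
Rank 9 is 18.0 and rank 10 is 23.0.
Interpolate: 18.0 + 0.55·(23.0 − 18.0) = 18.0 + 0.55·5 = 20.75.

20.75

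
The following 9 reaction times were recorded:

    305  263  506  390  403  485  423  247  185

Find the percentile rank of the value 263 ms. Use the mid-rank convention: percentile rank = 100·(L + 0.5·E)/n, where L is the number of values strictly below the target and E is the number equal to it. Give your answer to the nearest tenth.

27.8

Sorted: 185, 247, 263, 305, 390, 403, 423, 485, 506.
Count below 263: L = 2; count equal: E = 1; n = 9.
Percentile rank = 100·(2 + 0.5·1)/9 = 100·2.5/9 = 27.78.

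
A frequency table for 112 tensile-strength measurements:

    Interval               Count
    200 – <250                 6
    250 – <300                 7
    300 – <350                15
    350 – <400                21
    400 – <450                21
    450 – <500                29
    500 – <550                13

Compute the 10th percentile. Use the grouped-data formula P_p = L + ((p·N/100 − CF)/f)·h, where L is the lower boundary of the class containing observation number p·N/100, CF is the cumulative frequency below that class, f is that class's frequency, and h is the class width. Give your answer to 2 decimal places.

287.14

N = 112; target position k = 10/100 · 112 = 11.2.
Cumulative frequencies: 6, 13, 28, 49, 70, 99, 112.
Observation 11.2 falls in the class 250 – <300.
L = 250, CF = 6, f = 7, h = 50.
P10 = 250 + ((11.2 − 6)/7)·50 = 250 + 37.1429 = 287.143.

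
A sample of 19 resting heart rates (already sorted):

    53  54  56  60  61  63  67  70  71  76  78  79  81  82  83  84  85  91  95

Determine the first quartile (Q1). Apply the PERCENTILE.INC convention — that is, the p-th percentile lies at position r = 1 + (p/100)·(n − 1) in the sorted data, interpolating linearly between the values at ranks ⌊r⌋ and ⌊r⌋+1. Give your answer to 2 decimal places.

62.00

n = 19.
r = 1 + (25/100)·(19 − 1) = 1 + 4.5 = 5.5.
Rank 5 is 61 and rank 6 is 63.
Interpolate: 61 + 0.5·(63 − 61) = 61 + 0.5·2 = 62.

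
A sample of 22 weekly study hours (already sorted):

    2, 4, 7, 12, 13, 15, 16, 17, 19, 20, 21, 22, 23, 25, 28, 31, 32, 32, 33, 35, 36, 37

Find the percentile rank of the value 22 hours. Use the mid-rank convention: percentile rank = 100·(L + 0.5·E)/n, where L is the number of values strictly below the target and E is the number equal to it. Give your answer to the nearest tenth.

Count below 22: L = 11; count equal: E = 1; n = 22.
Percentile rank = 100·(11 + 0.5·1)/22 = 100·11.5/22 = 52.27.

52.3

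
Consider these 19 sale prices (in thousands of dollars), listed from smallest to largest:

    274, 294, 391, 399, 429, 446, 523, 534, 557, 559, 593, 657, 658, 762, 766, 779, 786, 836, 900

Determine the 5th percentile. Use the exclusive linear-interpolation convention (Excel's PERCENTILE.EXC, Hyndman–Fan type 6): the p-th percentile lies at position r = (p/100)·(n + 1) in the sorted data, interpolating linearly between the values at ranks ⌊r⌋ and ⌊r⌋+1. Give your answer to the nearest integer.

n = 19.
r = (5/100)·(19 + 1) = 1.
r is an integer, so P5 is the value at rank 1: 274.

274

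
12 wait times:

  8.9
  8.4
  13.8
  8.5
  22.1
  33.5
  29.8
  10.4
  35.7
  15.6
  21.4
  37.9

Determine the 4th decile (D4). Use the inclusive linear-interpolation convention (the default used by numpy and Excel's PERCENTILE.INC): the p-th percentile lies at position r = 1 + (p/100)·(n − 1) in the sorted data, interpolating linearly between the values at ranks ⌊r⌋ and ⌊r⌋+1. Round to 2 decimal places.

Sorted: 8.4, 8.5, 8.9, 10.4, 13.8, 15.6, 21.4, 22.1, 29.8, 33.5, 35.7, 37.9.
n = 12.
r = 1 + (40/100)·(12 − 1) = 1 + 4.4 = 5.4.
Rank 5 is 13.8 and rank 6 is 15.6.
Interpolate: 13.8 + 0.4·(15.6 − 13.8) = 13.8 + 0.4·1.8 = 14.52.

14.52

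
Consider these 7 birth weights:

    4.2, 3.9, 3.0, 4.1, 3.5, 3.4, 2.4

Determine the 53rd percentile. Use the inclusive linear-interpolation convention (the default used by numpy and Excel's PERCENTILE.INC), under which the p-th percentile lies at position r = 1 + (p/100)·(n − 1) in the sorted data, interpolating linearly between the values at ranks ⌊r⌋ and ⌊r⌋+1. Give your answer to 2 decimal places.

3.57

Sorted: 2.4, 3.0, 3.4, 3.5, 3.9, 4.1, 4.2.
n = 7.
r = 1 + (53/100)·(7 − 1) = 1 + 3.18 = 4.18.
Rank 4 is 3.5 and rank 5 is 3.9.
Interpolate: 3.5 + 0.18·(3.9 − 3.5) = 3.5 + 0.18·0.4 = 3.572.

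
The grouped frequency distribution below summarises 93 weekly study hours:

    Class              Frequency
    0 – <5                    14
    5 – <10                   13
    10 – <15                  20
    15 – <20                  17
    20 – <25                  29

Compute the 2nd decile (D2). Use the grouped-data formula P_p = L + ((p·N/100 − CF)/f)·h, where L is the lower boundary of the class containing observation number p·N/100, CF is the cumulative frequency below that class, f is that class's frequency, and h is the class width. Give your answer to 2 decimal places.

6.77

N = 93; target position k = 20/100 · 93 = 18.6.
Cumulative frequencies: 14, 27, 47, 64, 93.
Observation 18.6 falls in the class 5 – <10.
L = 5, CF = 14, f = 13, h = 5.
P20 = 5 + ((18.6 − 14)/13)·5 = 5 + 1.76923 = 6.76923.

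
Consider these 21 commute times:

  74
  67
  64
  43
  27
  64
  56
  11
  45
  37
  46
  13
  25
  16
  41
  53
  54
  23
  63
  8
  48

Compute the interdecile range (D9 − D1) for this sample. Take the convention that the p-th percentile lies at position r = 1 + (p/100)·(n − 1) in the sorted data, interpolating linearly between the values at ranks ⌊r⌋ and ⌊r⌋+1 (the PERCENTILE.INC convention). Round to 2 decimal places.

51.00

Sorted: 8, 11, 13, 16, 23, 25, 27, 37, 41, 43, 45, 46, 48, 53, 54, 56, 63, 64, 64, 67, 74.
n = 21.
P10: r = 3 (integer) → 13.
P90: r = 19 (integer) → 64.
Difference: 64 − 13 = 51.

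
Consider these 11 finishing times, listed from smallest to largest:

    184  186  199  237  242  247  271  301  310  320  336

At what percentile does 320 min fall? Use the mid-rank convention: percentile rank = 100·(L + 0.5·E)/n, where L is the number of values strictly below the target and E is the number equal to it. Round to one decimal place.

86.4

Count below 320: L = 9; count equal: E = 1; n = 11.
Percentile rank = 100·(9 + 0.5·1)/11 = 100·9.5/11 = 86.36.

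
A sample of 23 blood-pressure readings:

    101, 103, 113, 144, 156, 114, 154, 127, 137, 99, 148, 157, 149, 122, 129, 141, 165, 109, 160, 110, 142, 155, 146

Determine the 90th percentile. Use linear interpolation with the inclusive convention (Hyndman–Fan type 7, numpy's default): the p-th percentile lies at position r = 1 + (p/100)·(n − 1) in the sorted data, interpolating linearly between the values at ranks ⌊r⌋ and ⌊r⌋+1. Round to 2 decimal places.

Sorted: 99, 101, 103, 109, 110, 113, 114, 122, 127, 129, 137, 141, 142, 144, 146, 148, 149, 154, 155, 156, 157, 160, 165.
n = 23.
r = 1 + (90/100)·(23 − 1) = 1 + 19.8 = 20.8.
Rank 20 is 156 and rank 21 is 157.
Interpolate: 156 + 0.8·(157 − 156) = 156 + 0.8·1 = 156.8.

156.80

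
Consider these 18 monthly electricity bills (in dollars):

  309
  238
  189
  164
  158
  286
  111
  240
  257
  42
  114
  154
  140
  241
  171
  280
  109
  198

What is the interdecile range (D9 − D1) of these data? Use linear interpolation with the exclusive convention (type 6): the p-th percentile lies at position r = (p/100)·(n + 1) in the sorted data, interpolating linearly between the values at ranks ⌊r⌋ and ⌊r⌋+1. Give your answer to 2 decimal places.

Sorted: 42, 109, 111, 114, 140, 154, 158, 164, 171, 189, 198, 238, 240, 241, 257, 280, 286, 309.
n = 18.
P10: r = 1.9; ranks 1–2 are 42, 109; interpolating gives 102.3.
P90: r = 17.1; ranks 17–18 are 286, 309; interpolating gives 288.3.
Difference: 288.3 − 102.3 = 186.

186.00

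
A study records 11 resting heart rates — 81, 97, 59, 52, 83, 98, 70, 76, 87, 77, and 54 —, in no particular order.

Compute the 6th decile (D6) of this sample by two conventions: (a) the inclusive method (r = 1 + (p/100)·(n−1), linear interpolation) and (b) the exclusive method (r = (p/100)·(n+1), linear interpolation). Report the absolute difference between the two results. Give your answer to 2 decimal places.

Sorted: 52, 54, 59, 70, 76, 77, 81, 83, 87, 97, 98.
n = 11.
(a) r = 7 → value at rank 7 = 81.
(b) r = 7.2; between ranks 7 (81) and 8 (83): 81.4.
|81 − 81.4| = 0.4.

0.40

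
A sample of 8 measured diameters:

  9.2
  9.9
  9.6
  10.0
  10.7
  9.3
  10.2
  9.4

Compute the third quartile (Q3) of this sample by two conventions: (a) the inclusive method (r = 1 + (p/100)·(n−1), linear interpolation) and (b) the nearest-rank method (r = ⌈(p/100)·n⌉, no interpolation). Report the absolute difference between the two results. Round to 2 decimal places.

0.05

Sorted: 9.2, 9.3, 9.4, 9.6, 9.9, 10.0, 10.2, 10.7.
n = 8.
(a) r = 6.25; between ranks 6 (10.0) and 7 (10.2): 10.05.
(b) the nearest-rank method: rank 6 → 10.
|10.05 − 10| = 0.05.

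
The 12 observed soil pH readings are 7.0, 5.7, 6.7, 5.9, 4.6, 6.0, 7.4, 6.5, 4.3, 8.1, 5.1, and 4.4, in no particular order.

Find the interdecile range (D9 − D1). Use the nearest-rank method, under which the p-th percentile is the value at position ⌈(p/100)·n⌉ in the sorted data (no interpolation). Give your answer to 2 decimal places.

Sorted: 4.3, 4.4, 4.6, 5.1, 5.7, 5.9, 6.0, 6.5, 6.7, 7.0, 7.4, 8.1.
n = 12.
P10: rank ⌈10/100·12⌉ = 2 → 4.4.
P90: rank ⌈90/100·12⌉ = 11 → 7.4.
Difference: 7.4 − 4.4 = 3.

3.00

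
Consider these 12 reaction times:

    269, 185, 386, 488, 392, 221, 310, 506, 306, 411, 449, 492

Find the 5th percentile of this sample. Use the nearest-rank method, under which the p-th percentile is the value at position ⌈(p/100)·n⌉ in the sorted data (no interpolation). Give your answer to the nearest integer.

185

Sorted: 185, 221, 269, 306, 310, 386, 392, 411, 449, 488, 492, 506.
n = 12.
Position = ⌈5/100 · 12⌉ = ⌈0.6⌉ = 1.
The value at rank 1 is 185.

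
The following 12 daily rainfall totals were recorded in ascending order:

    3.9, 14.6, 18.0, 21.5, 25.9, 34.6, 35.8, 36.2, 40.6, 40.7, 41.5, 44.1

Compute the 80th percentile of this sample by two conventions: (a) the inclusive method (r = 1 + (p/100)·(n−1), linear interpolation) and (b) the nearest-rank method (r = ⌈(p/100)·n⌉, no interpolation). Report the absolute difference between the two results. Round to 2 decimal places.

0.02

n = 12.
(a) r = 9.8; between ranks 9 (40.6) and 10 (40.7): 40.68.
(b) the nearest-rank method: rank 10 → 40.7.
|40.68 − 40.7| = 0.02.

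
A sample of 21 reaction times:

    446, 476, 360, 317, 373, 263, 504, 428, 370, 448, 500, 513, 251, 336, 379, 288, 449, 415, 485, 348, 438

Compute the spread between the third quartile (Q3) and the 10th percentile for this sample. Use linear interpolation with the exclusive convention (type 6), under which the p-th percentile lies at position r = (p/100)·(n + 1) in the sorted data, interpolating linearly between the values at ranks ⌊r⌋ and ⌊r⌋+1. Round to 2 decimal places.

Sorted: 251, 263, 288, 317, 336, 348, 360, 370, 373, 379, 415, 428, 438, 446, 448, 449, 476, 485, 500, 504, 513.
n = 21.
P10: r = 2.2; ranks 2–3 are 263, 288; interpolating gives 268.
P75: r = 16.5; ranks 16–17 are 449, 476; interpolating gives 462.5.
Difference: 462.5 − 268 = 194.5.

194.50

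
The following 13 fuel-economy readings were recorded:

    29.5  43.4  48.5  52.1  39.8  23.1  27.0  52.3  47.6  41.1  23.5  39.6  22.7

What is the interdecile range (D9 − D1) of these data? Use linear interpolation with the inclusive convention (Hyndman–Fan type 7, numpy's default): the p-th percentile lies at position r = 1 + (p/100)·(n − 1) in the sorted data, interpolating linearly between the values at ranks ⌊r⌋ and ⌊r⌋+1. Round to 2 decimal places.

Sorted: 22.7, 23.1, 23.5, 27.0, 29.5, 39.6, 39.8, 41.1, 43.4, 47.6, 48.5, 52.1, 52.3.
n = 13.
P10: r = 2.2; ranks 2–3 are 23.1, 23.5; interpolating gives 23.18.
P90: r = 11.8; ranks 11–12 are 48.5, 52.1; interpolating gives 51.38.
Difference: 51.38 − 23.18 = 28.2.

28.20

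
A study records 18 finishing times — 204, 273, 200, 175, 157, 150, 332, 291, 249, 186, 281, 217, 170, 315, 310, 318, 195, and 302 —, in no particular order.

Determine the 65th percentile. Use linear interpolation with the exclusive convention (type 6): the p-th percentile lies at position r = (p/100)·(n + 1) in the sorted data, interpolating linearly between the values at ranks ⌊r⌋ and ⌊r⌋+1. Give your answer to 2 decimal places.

Sorted: 150, 157, 170, 175, 186, 195, 200, 204, 217, 249, 273, 281, 291, 302, 310, 315, 318, 332.
n = 18.
r = (65/100)·(18 + 1) = 12.35.
Rank 12 is 281 and rank 13 is 291.
Interpolate: 281 + 0.35·(291 − 281) = 281 + 0.35·10 = 284.5.

284.50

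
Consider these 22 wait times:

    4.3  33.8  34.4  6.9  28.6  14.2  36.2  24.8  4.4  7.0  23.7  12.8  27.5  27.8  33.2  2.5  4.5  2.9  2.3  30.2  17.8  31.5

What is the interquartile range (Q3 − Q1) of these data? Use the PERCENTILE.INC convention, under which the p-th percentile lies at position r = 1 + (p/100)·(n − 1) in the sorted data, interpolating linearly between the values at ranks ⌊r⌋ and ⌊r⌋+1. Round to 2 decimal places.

24.70

Sorted: 2.3, 2.5, 2.9, 4.3, 4.4, 4.5, 6.9, 7.0, 12.8, 14.2, 17.8, 23.7, 24.8, 27.5, 27.8, 28.6, 30.2, 31.5, 33.2, 33.8, 34.4, 36.2.
n = 22.
P25: r = 6.25; ranks 6–7 are 4.5, 6.9; interpolating gives 5.1.
P75: r = 16.75; ranks 16–17 are 28.6, 30.2; interpolating gives 29.8.
Difference: 29.8 − 5.1 = 24.7.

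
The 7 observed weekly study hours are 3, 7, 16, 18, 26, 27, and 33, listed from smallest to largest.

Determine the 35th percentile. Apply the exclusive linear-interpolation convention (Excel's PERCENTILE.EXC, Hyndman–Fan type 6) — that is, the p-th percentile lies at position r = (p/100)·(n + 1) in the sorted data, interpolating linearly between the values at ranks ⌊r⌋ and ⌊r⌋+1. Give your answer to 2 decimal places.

n = 7.
r = (35/100)·(7 + 1) = 2.8.
Rank 2 is 7 and rank 3 is 16.
Interpolate: 7 + 0.8·(16 − 7) = 7 + 0.8·9 = 14.2.

14.20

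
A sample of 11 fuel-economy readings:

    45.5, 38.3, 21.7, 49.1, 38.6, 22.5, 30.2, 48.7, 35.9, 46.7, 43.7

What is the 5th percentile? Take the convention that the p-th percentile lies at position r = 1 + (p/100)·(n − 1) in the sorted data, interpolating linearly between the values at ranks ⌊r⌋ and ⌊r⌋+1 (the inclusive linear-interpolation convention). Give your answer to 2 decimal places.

Sorted: 21.7, 22.5, 30.2, 35.9, 38.3, 38.6, 43.7, 45.5, 46.7, 48.7, 49.1.
n = 11.
r = 1 + (5/100)·(11 − 1) = 1 + 0.5 = 1.5.
Rank 1 is 21.7 and rank 2 is 22.5.
Interpolate: 21.7 + 0.5·(22.5 − 21.7) = 21.7 + 0.5·0.8 = 22.1.

22.10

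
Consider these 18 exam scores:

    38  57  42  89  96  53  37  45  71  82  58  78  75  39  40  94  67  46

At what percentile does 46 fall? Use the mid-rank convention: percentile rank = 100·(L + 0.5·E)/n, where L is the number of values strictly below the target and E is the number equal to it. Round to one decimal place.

36.1

Sorted: 37, 38, 39, 40, 42, 45, 46, 53, 57, 58, 67, 71, 75, 78, 82, 89, 94, 96.
Count below 46: L = 6; count equal: E = 1; n = 18.
Percentile rank = 100·(6 + 0.5·1)/18 = 100·6.5/18 = 36.11.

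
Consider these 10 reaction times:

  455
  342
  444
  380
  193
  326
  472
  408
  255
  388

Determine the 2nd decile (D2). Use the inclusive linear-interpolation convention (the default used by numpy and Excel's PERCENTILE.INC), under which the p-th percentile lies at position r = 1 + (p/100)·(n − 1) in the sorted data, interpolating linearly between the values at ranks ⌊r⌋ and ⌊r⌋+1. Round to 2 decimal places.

Sorted: 193, 255, 326, 342, 380, 388, 408, 444, 455, 472.
n = 10.
r = 1 + (20/100)·(10 − 1) = 1 + 1.8 = 2.8.
Rank 2 is 255 and rank 3 is 326.
Interpolate: 255 + 0.8·(326 − 255) = 255 + 0.8·71 = 311.8.

311.80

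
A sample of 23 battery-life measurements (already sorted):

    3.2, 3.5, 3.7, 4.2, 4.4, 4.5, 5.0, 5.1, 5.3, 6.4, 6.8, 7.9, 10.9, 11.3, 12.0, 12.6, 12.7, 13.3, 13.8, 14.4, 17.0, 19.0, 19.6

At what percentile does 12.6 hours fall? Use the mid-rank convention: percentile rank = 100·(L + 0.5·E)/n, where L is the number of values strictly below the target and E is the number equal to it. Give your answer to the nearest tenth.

67.4

Count below 12.6: L = 15; count equal: E = 1; n = 23.
Percentile rank = 100·(15 + 0.5·1)/23 = 100·15.5/23 = 67.39.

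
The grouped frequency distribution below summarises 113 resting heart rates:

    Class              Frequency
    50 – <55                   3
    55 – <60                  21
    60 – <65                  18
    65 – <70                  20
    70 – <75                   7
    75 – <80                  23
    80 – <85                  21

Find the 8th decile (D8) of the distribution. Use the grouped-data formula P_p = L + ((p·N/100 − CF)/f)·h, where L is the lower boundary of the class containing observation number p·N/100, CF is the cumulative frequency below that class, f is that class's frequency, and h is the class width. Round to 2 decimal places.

N = 113; target position k = 80/100 · 113 = 90.4.
Cumulative frequencies: 3, 24, 42, 62, 69, 92, 113.
Observation 90.4 falls in the class 75 – <80.
L = 75, CF = 69, f = 23, h = 5.
P80 = 75 + ((90.4 − 69)/23)·5 = 75 + 4.65217 = 79.6522.

79.65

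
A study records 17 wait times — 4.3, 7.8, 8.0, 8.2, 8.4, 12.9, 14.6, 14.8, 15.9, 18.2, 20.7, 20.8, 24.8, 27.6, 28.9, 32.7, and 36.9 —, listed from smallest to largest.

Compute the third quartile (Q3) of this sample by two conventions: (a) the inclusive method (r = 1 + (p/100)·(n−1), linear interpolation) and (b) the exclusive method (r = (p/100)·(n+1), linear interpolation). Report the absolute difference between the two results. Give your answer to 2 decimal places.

n = 17.
(a) r = 13 → value at rank 13 = 24.8.
(b) r = 13.5; between ranks 13 (24.8) and 14 (27.6): 26.2.
|24.8 − 26.2| = 1.4.

1.40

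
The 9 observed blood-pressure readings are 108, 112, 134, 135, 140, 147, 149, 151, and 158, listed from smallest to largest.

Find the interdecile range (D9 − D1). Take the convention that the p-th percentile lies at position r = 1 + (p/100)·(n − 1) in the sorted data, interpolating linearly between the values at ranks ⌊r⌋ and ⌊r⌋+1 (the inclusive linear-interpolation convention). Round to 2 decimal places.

n = 9.
P10: r = 1.8; ranks 1–2 are 108, 112; interpolating gives 111.2.
P90: r = 8.2; ranks 8–9 are 151, 158; interpolating gives 152.4.
Difference: 152.4 − 111.2 = 41.2.

41.20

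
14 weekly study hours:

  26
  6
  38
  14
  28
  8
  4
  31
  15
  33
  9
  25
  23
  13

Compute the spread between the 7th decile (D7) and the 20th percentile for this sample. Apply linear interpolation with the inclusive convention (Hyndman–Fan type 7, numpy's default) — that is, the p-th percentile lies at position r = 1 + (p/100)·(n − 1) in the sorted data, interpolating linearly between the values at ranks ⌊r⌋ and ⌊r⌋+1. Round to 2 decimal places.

17.60

Sorted: 4, 6, 8, 9, 13, 14, 15, 23, 25, 26, 28, 31, 33, 38.
n = 14.
P20: r = 3.6; ranks 3–4 are 8, 9; interpolating gives 8.6.
P70: r = 10.1; ranks 10–11 are 26, 28; interpolating gives 26.2.
Difference: 26.2 − 8.6 = 17.6.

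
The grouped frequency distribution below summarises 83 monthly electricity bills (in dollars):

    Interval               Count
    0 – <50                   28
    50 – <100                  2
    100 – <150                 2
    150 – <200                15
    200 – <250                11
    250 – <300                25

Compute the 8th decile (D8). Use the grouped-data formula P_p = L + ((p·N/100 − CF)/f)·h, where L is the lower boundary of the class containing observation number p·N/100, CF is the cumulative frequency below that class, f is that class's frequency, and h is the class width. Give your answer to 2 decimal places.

266.80

N = 83; target position k = 80/100 · 83 = 66.4.
Cumulative frequencies: 28, 30, 32, 47, 58, 83.
Observation 66.4 falls in the class 250 – <300.
L = 250, CF = 58, f = 25, h = 50.
P80 = 250 + ((66.4 − 58)/25)·50 = 250 + 16.8 = 266.8.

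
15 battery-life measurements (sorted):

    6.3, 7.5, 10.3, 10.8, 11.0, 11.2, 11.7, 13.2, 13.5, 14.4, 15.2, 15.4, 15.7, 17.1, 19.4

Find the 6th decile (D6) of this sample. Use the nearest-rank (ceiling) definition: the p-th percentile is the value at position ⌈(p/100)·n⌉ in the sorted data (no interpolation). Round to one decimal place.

n = 15.
Position = ⌈60/100 · 15⌉ = ⌈9⌉ = 9.
The value at rank 9 is 13.5.

13.5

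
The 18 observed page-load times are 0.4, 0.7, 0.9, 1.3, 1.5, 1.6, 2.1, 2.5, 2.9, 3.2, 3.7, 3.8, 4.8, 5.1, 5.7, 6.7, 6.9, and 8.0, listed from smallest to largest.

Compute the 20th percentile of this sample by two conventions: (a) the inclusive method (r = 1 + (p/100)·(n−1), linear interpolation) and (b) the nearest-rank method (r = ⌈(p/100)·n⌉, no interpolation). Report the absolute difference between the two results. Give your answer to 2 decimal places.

0.08

n = 18.
(a) r = 4.4; between ranks 4 (1.3) and 5 (1.5): 1.38.
(b) the nearest-rank method: rank 4 → 1.3.
|1.38 − 1.3| = 0.08.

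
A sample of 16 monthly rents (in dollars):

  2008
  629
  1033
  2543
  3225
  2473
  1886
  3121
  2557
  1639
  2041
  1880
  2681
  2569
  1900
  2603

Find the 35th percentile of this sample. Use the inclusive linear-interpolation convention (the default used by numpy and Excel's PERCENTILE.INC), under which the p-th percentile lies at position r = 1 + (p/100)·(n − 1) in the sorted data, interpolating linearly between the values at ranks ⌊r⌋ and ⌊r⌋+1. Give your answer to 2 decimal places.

1927.00

Sorted: 629, 1033, 1639, 1880, 1886, 1900, 2008, 2041, 2473, 2543, 2557, 2569, 2603, 2681, 3121, 3225.
n = 16.
r = 1 + (35/100)·(16 − 1) = 1 + 5.25 = 6.25.
Rank 6 is 1900 and rank 7 is 2008.
Interpolate: 1900 + 0.25·(2008 − 1900) = 1900 + 0.25·108 = 1927.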